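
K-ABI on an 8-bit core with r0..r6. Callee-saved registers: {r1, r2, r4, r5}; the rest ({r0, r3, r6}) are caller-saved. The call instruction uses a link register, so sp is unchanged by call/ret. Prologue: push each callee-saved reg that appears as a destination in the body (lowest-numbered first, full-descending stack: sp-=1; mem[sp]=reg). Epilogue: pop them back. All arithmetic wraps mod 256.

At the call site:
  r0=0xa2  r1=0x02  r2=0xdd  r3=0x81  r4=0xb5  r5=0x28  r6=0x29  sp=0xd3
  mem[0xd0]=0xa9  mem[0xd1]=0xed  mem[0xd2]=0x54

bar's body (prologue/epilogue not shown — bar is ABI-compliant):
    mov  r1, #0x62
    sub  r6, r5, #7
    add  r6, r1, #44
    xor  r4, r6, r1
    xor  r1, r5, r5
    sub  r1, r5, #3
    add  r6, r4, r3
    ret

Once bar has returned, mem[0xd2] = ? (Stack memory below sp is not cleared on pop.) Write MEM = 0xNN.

MEM = 0x02

prologue: push r1 -> mem[0xd2]=0x02, sp=0xd2
prologue: push r4 -> mem[0xd1]=0xb5, sp=0xd1
body[0] mov  r1, #0x62 -> r1=0x62
body[1] sub  r6, r5, #7 -> r6=0x21
body[2] add  r6, r1, #44 -> r6=0x8e
body[3] xor  r4, r6, r1 -> r4=0xec
body[4] xor  r1, r5, r5 -> r1=0x00
body[5] sub  r1, r5, #3 -> r1=0x25
body[6] add  r6, r4, r3 -> r6=0x6d
epilogue: pop r4=0xb5, sp=0xd2
epilogue: pop r1=0x02, sp=0xd3
prologue pushed ['r1', 'r4'] at ['0xd2', '0xd1']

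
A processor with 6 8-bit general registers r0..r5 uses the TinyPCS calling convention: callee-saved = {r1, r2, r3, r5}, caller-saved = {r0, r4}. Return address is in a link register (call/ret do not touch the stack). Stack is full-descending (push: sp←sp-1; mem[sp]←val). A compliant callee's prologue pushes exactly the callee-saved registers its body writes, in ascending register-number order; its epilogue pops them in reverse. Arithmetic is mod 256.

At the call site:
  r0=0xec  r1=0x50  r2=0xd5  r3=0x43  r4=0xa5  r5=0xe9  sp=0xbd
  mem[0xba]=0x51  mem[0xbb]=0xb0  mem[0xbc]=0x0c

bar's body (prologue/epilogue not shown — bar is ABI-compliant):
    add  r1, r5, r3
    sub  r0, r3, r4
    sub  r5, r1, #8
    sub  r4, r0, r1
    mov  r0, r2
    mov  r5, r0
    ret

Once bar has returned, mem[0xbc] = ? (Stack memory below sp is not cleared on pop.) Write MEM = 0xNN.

prologue: push r1 -> mem[0xbc]=0x50, sp=0xbc
prologue: push r5 -> mem[0xbb]=0xe9, sp=0xbb
body[0] add  r1, r5, r3 -> r1=0x2c
body[1] sub  r0, r3, r4 -> r0=0x9e
body[2] sub  r5, r1, #8 -> r5=0x24
body[3] sub  r4, r0, r1 -> r4=0x72
body[4] mov  r0, r2 -> r0=0xd5
body[5] mov  r5, r0 -> r5=0xd5
epilogue: pop r5=0xe9, sp=0xbc
epilogue: pop r1=0x50, sp=0xbd
prologue pushed ['r1', 'r5'] at ['0xbc', '0xbb']

MEM = 0x50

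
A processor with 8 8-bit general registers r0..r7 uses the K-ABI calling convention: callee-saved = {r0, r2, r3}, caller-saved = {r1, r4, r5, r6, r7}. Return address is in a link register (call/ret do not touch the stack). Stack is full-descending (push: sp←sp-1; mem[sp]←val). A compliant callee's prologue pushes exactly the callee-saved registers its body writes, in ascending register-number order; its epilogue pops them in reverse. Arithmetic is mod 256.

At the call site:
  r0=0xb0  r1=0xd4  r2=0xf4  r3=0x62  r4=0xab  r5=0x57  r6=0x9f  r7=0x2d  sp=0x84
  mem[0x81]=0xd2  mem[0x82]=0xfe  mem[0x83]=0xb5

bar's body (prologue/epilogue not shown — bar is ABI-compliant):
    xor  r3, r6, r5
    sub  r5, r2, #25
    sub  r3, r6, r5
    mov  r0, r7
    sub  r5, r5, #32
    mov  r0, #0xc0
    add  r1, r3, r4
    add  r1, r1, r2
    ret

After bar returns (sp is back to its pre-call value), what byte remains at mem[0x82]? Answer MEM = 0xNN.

MEM = 0x62

prologue: push r0 -> mem[0x83]=0xb0, sp=0x83
prologue: push r3 -> mem[0x82]=0x62, sp=0x82
body[0] xor  r3, r6, r5 -> r3=0xc8
body[1] sub  r5, r2, #25 -> r5=0xdb
body[2] sub  r3, r6, r5 -> r3=0xc4
body[3] mov  r0, r7 -> r0=0x2d
body[4] sub  r5, r5, #32 -> r5=0xbb
body[5] mov  r0, #0xc0 -> r0=0xc0
body[6] add  r1, r3, r4 -> r1=0x6f
body[7] add  r1, r1, r2 -> r1=0x63
epilogue: pop r3=0x62, sp=0x83
epilogue: pop r0=0xb0, sp=0x84
prologue pushed ['r0', 'r3'] at ['0x83', '0x82']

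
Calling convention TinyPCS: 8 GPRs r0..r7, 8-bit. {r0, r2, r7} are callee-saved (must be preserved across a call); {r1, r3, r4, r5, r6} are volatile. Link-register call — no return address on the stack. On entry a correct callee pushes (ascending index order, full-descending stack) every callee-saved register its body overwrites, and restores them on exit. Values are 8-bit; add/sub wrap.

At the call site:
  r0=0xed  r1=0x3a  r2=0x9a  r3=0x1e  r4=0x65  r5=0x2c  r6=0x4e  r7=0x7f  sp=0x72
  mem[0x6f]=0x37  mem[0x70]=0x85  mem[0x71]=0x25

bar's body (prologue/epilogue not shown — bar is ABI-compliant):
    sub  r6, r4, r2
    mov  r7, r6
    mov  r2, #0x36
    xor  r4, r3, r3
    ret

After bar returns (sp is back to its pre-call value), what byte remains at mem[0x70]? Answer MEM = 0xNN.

prologue: push r2 → mem[0x71]=0x9a, sp=0x71
prologue: push r7 → mem[0x70]=0x7f, sp=0x70
body[0] sub  r6, r4, r2 → r6=0xcb
body[1] mov  r7, r6 → r7=0xcb
body[2] mov  r2, #0x36 → r2=0x36
body[3] xor  r4, r3, r3 → r4=0x00
epilogue: pop r7=0x7f, sp=0x71
epilogue: pop r2=0x9a, sp=0x72
prologue pushed ['r2', 'r7'] at ['0x71', '0x70']

MEM = 0x7f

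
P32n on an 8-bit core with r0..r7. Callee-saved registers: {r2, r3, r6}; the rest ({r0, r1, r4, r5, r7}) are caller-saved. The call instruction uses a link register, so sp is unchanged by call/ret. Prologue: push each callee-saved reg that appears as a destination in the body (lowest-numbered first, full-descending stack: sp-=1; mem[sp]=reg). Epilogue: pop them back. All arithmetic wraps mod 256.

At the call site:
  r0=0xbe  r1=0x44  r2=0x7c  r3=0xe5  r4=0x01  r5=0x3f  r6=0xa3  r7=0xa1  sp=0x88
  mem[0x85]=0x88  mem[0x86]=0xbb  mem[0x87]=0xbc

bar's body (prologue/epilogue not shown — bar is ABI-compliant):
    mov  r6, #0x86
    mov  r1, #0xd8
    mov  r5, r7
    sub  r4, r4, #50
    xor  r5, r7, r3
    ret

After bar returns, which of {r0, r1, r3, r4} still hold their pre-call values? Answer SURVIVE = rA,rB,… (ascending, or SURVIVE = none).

prologue: push r6 → mem[0x87]=0xa3, sp=0x87
body[0] mov  r6, #0x86 → r6=0x86
body[1] mov  r1, #0xd8 → r1=0xd8
body[2] mov  r5, r7 → r5=0xa1
body[3] sub  r4, r4, #50 → r4=0xcf
body[4] xor  r5, r7, r3 → r5=0x44
epilogue: pop r6=0xa3, sp=0x88
r0: caller-saved, written=False
r1: caller-saved, written=True
r3: callee-saved, written=False
r4: caller-saved, written=True

SURVIVE = r0,r3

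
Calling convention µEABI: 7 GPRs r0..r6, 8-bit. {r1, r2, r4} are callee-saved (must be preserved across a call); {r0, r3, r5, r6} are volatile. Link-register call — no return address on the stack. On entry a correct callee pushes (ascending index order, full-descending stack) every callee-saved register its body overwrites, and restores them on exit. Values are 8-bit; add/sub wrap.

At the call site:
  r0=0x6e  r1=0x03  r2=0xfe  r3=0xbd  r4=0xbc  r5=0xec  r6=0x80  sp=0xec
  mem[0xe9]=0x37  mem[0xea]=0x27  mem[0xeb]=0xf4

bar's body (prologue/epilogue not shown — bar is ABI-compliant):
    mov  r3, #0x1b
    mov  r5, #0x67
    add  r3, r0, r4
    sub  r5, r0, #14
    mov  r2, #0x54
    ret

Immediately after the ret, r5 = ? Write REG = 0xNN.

prologue: push r2 → mem[0xeb]=0xfe, sp=0xeb
body[0] mov  r3, #0x1b → r3=0x1b
body[1] mov  r5, #0x67 → r5=0x67
body[2] add  r3, r0, r4 → r3=0x2a
body[3] sub  r5, r0, #14 → r5=0x60
body[4] mov  r2, #0x54 → r2=0x54
epilogue: pop r2=0xfe, sp=0xec
r5 is caller-saved → body value

REG = 0x60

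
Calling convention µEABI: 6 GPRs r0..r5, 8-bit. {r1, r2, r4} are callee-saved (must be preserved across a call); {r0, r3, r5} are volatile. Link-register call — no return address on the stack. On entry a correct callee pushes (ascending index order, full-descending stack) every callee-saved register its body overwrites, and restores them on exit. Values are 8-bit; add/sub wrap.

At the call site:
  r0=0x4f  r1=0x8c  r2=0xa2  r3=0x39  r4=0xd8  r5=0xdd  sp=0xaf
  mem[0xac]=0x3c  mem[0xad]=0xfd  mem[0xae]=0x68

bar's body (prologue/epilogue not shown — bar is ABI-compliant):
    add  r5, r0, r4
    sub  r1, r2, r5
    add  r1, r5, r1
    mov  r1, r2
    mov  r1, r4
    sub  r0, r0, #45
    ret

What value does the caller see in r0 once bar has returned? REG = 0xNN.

prologue: push r1 → mem[0xae]=0x8c, sp=0xae
body[0] add  r5, r0, r4 → r5=0x27
body[1] sub  r1, r2, r5 → r1=0x7b
body[2] add  r1, r5, r1 → r1=0xa2
body[3] mov  r1, r2 → r1=0xa2
body[4] mov  r1, r4 → r1=0xd8
body[5] sub  r0, r0, #45 → r0=0x22
epilogue: pop r1=0x8c, sp=0xaf
r0 is caller-saved → body value

REG = 0x22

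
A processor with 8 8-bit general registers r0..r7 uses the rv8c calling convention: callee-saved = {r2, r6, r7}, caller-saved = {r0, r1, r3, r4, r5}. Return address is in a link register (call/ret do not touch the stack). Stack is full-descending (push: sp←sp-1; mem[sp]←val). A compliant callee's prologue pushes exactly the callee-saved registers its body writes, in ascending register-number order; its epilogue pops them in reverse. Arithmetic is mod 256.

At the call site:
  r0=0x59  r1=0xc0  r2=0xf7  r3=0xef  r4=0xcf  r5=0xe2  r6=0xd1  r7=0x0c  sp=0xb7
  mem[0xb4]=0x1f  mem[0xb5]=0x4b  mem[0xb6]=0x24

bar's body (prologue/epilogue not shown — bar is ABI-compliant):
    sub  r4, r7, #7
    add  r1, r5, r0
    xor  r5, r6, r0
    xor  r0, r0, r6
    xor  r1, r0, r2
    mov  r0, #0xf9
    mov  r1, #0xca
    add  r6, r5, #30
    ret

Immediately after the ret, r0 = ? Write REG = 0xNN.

prologue: push r6 → mem[0xb6]=0xd1, sp=0xb6
body[0] sub  r4, r7, #7 → r4=0x05
body[1] add  r1, r5, r0 → r1=0x3b
body[2] xor  r5, r6, r0 → r5=0x88
body[3] xor  r0, r0, r6 → r0=0x88
body[4] xor  r1, r0, r2 → r1=0x7f
body[5] mov  r0, #0xf9 → r0=0xf9
body[6] mov  r1, #0xca → r1=0xca
body[7] add  r6, r5, #30 → r6=0xa6
epilogue: pop r6=0xd1, sp=0xb7
r0 is caller-saved → body value

REG = 0xf9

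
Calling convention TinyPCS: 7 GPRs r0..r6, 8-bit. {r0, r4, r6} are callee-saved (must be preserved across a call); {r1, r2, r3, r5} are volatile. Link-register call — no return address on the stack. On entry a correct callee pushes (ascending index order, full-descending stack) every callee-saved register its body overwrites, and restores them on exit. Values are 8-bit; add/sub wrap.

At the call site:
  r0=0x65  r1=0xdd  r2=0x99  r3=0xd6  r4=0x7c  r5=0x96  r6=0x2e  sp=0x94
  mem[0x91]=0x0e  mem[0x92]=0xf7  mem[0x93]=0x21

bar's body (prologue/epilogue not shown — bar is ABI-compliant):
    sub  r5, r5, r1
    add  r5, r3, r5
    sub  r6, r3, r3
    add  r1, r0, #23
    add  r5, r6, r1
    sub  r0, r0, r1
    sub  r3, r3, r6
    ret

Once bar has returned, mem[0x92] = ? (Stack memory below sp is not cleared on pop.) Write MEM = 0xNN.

prologue: push r0 → mem[0x93]=0x65, sp=0x93
prologue: push r6 → mem[0x92]=0x2e, sp=0x92
body[0] sub  r5, r5, r1 → r5=0xb9
body[1] add  r5, r3, r5 → r5=0x8f
body[2] sub  r6, r3, r3 → r6=0x00
body[3] add  r1, r0, #23 → r1=0x7c
body[4] add  r5, r6, r1 → r5=0x7c
body[5] sub  r0, r0, r1 → r0=0xe9
body[6] sub  r3, r3, r6 → r3=0xd6
epilogue: pop r6=0x2e, sp=0x93
epilogue: pop r0=0x65, sp=0x94
prologue pushed ['r0', 'r6'] at ['0x93', '0x92']

MEM = 0x2e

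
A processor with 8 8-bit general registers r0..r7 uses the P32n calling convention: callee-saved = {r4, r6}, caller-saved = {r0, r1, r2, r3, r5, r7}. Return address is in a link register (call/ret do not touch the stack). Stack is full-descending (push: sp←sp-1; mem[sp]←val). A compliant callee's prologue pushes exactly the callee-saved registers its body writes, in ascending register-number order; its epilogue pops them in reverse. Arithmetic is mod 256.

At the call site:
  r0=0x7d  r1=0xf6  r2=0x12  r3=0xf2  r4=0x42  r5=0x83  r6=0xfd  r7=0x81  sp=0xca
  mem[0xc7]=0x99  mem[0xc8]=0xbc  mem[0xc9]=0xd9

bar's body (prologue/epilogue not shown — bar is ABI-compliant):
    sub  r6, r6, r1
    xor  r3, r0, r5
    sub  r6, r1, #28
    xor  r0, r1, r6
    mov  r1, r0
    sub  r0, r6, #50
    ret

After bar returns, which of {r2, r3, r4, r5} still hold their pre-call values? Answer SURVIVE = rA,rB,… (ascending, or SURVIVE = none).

prologue: push r6 → mem[0xc9]=0xfd, sp=0xc9
body[0] sub  r6, r6, r1 → r6=0x07
body[1] xor  r3, r0, r5 → r3=0xfe
body[2] sub  r6, r1, #28 → r6=0xda
body[3] xor  r0, r1, r6 → r0=0x2c
body[4] mov  r1, r0 → r1=0x2c
body[5] sub  r0, r6, #50 → r0=0xa8
epilogue: pop r6=0xfd, sp=0xca
r2: caller-saved, written=False
r3: caller-saved, written=True
r4: callee-saved, written=False
r5: caller-saved, written=False

SURVIVE = r2,r4,r5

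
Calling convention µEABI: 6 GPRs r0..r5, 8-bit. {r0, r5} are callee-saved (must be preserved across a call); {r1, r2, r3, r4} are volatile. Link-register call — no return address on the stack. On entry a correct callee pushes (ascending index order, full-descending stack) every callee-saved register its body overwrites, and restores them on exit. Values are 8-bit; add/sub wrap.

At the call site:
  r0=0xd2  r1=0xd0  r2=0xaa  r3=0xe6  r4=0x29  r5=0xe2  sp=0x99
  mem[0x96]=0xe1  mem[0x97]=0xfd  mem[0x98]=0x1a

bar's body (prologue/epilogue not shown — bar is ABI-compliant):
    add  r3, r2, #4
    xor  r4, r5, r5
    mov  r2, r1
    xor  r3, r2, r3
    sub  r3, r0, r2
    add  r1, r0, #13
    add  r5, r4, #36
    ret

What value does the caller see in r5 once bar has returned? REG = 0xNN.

prologue: push r5 -> mem[0x98]=0xe2, sp=0x98
body[0] add  r3, r2, #4 -> r3=0xae
body[1] xor  r4, r5, r5 -> r4=0x00
body[2] mov  r2, r1 -> r2=0xd0
body[3] xor  r3, r2, r3 -> r3=0x7e
body[4] sub  r3, r0, r2 -> r3=0x02
body[5] add  r1, r0, #13 -> r1=0xdf
body[6] add  r5, r4, #36 -> r5=0x24
epilogue: pop r5=0xe2, sp=0x99
r5 is callee-saved -> restored

REG = 0xe2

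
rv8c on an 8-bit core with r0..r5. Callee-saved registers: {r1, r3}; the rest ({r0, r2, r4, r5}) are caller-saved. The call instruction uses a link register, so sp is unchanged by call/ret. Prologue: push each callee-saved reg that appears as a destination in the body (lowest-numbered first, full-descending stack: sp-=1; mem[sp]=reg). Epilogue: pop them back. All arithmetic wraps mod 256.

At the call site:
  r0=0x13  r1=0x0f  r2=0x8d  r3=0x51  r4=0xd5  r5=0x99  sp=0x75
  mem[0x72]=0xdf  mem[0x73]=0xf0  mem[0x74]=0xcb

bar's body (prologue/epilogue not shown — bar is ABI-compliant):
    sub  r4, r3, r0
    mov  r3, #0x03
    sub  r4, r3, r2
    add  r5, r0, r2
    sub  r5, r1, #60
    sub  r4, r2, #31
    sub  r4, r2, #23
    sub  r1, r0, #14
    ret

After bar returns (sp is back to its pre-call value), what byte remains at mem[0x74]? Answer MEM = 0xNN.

MEM = 0x0f

prologue: push r1 → mem[0x74]=0x0f, sp=0x74
prologue: push r3 → mem[0x73]=0x51, sp=0x73
body[0] sub  r4, r3, r0 → r4=0x3e
body[1] mov  r3, #0x03 → r3=0x03
body[2] sub  r4, r3, r2 → r4=0x76
body[3] add  r5, r0, r2 → r5=0xa0
body[4] sub  r5, r1, #60 → r5=0xd3
body[5] sub  r4, r2, #31 → r4=0x6e
body[6] sub  r4, r2, #23 → r4=0x76
body[7] sub  r1, r0, #14 → r1=0x05
epilogue: pop r3=0x51, sp=0x74
epilogue: pop r1=0x0f, sp=0x75
prologue pushed ['r1', 'r3'] at ['0x74', '0x73']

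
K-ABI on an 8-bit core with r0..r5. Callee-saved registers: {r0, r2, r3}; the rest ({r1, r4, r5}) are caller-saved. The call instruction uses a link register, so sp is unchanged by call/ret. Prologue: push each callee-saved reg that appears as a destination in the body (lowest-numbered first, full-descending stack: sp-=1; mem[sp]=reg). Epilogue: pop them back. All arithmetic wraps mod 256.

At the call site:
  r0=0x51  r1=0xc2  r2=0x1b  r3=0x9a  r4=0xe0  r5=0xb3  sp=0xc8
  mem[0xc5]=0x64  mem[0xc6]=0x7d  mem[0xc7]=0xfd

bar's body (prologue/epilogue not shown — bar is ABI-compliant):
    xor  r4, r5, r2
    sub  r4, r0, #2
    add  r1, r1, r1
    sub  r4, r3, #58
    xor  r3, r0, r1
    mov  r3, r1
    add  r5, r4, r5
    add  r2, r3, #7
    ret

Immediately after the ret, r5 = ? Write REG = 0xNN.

prologue: push r2 → mem[0xc7]=0x1b, sp=0xc7
prologue: push r3 → mem[0xc6]=0x9a, sp=0xc6
body[0] xor  r4, r5, r2 → r4=0xa8
body[1] sub  r4, r0, #2 → r4=0x4f
body[2] add  r1, r1, r1 → r1=0x84
body[3] sub  r4, r3, #58 → r4=0x60
body[4] xor  r3, r0, r1 → r3=0xd5
body[5] mov  r3, r1 → r3=0x84
body[6] add  r5, r4, r5 → r5=0x13
body[7] add  r2, r3, #7 → r2=0x8b
epilogue: pop r3=0x9a, sp=0xc7
epilogue: pop r2=0x1b, sp=0xc8
r5 is caller-saved → body value

REG = 0x13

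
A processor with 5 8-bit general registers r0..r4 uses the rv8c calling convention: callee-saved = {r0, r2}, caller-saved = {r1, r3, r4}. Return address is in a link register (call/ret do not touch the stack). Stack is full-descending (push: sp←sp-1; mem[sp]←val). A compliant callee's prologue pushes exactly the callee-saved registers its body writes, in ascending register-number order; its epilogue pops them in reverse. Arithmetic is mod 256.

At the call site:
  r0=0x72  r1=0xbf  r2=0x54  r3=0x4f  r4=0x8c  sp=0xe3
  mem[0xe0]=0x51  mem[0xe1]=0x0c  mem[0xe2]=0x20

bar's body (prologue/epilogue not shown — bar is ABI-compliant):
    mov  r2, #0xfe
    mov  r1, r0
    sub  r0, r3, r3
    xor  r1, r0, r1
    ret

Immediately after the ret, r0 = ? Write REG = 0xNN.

REG = 0x72

prologue: push r0 -> mem[0xe2]=0x72, sp=0xe2
prologue: push r2 -> mem[0xe1]=0x54, sp=0xe1
body[0] mov  r2, #0xfe -> r2=0xfe
body[1] mov  r1, r0 -> r1=0x72
body[2] sub  r0, r3, r3 -> r0=0x00
body[3] xor  r1, r0, r1 -> r1=0x72
epilogue: pop r2=0x54, sp=0xe2
epilogue: pop r0=0x72, sp=0xe3
r0 is callee-saved -> restored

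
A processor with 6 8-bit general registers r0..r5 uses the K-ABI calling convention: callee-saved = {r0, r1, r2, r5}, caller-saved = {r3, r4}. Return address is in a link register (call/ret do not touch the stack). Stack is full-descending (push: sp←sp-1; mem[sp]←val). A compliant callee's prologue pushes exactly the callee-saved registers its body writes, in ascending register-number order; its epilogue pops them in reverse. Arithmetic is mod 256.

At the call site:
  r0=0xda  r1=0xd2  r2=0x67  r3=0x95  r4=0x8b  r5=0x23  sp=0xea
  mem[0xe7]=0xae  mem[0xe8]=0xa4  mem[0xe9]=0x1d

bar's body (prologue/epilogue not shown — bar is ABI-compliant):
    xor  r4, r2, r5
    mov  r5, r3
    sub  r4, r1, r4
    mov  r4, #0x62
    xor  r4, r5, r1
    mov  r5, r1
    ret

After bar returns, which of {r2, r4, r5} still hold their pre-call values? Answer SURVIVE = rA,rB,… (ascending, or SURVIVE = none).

prologue: push r5 → mem[0xe9]=0x23, sp=0xe9
body[0] xor  r4, r2, r5 → r4=0x44
body[1] mov  r5, r3 → r5=0x95
body[2] sub  r4, r1, r4 → r4=0x8e
body[3] mov  r4, #0x62 → r4=0x62
body[4] xor  r4, r5, r1 → r4=0x47
body[5] mov  r5, r1 → r5=0xd2
epilogue: pop r5=0x23, sp=0xea
r2: callee-saved, written=False
r4: caller-saved, written=True
r5: callee-saved, written=True

SURVIVE = r2,r5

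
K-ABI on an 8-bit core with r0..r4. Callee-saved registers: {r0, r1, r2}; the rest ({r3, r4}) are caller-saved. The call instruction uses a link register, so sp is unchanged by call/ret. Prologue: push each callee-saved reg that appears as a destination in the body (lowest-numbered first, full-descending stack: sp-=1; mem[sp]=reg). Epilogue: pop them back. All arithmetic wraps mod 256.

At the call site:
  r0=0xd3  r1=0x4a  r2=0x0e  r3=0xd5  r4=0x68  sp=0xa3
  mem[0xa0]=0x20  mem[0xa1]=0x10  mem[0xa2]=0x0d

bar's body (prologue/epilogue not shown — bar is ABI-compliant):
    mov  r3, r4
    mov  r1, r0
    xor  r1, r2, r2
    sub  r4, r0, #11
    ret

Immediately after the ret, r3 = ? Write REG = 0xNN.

prologue: push r1 -> mem[0xa2]=0x4a, sp=0xa2
body[0] mov  r3, r4 -> r3=0x68
body[1] mov  r1, r0 -> r1=0xd3
body[2] xor  r1, r2, r2 -> r1=0x00
body[3] sub  r4, r0, #11 -> r4=0xc8
epilogue: pop r1=0x4a, sp=0xa3
r3 is caller-saved -> body value

REG = 0x68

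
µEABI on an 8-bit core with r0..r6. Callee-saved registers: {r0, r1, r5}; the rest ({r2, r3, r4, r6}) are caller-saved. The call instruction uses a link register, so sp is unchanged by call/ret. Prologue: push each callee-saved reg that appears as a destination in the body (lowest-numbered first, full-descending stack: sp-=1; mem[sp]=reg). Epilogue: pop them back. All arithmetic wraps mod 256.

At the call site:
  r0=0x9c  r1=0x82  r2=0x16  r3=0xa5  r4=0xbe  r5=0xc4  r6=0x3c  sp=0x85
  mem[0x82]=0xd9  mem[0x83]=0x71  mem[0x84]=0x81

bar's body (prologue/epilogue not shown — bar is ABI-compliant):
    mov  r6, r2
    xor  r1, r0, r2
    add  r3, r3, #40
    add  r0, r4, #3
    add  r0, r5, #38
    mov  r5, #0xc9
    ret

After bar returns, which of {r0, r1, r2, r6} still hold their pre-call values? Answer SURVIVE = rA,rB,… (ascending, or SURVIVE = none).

SURVIVE = r0,r1,r2

prologue: push r0 -> mem[0x84]=0x9c, sp=0x84
prologue: push r1 -> mem[0x83]=0x82, sp=0x83
prologue: push r5 -> mem[0x82]=0xc4, sp=0x82
body[0] mov  r6, r2 -> r6=0x16
body[1] xor  r1, r0, r2 -> r1=0x8a
body[2] add  r3, r3, #40 -> r3=0xcd
body[3] add  r0, r4, #3 -> r0=0xc1
body[4] add  r0, r5, #38 -> r0=0xea
body[5] mov  r5, #0xc9 -> r5=0xc9
epilogue: pop r5=0xc4, sp=0x83
epilogue: pop r1=0x82, sp=0x84
epilogue: pop r0=0x9c, sp=0x85
r0: callee-saved, written=True
r1: callee-saved, written=True
r2: caller-saved, written=False
r6: caller-saved, written=True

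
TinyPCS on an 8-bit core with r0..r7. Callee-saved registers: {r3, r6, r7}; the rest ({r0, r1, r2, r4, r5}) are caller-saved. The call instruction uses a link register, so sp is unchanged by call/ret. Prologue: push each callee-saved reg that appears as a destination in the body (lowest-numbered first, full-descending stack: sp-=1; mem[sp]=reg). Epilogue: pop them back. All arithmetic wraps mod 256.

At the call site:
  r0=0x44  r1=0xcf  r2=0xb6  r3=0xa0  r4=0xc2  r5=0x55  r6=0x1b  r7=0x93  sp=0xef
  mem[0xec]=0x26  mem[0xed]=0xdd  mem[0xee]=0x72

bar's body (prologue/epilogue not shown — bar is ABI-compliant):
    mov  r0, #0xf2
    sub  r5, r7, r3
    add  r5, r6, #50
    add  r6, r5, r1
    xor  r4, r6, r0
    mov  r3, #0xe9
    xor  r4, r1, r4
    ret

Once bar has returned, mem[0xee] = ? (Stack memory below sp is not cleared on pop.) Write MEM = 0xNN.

prologue: push r3 -> mem[0xee]=0xa0, sp=0xee
prologue: push r6 -> mem[0xed]=0x1b, sp=0xed
body[0] mov  r0, #0xf2 -> r0=0xf2
body[1] sub  r5, r7, r3 -> r5=0xf3
body[2] add  r5, r6, #50 -> r5=0x4d
body[3] add  r6, r5, r1 -> r6=0x1c
body[4] xor  r4, r6, r0 -> r4=0xee
body[5] mov  r3, #0xe9 -> r3=0xe9
body[6] xor  r4, r1, r4 -> r4=0x21
epilogue: pop r6=0x1b, sp=0xee
epilogue: pop r3=0xa0, sp=0xef
prologue pushed ['r3', 'r6'] at ['0xee', '0xed']

MEM = 0xa0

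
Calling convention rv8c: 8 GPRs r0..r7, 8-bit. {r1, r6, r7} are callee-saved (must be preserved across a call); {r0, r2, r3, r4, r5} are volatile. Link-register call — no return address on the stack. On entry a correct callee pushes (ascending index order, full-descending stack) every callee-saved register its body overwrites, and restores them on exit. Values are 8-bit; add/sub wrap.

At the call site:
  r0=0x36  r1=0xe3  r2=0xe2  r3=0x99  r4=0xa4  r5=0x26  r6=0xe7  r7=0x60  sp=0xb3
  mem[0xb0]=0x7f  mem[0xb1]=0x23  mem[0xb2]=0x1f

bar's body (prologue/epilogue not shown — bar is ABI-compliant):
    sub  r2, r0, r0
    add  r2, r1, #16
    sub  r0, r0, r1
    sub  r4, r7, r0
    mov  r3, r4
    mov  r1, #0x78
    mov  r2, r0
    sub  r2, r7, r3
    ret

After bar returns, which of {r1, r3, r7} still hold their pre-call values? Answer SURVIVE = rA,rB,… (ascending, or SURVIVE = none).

prologue: push r1 → mem[0xb2]=0xe3, sp=0xb2
body[0] sub  r2, r0, r0 → r2=0x00
body[1] add  r2, r1, #16 → r2=0xf3
body[2] sub  r0, r0, r1 → r0=0x53
body[3] sub  r4, r7, r0 → r4=0x0d
body[4] mov  r3, r4 → r3=0x0d
body[5] mov  r1, #0x78 → r1=0x78
body[6] mov  r2, r0 → r2=0x53
body[7] sub  r2, r7, r3 → r2=0x53
epilogue: pop r1=0xe3, sp=0xb3
r1: callee-saved, written=True
r3: caller-saved, written=True
r7: callee-saved, written=False

SURVIVE = r1,r7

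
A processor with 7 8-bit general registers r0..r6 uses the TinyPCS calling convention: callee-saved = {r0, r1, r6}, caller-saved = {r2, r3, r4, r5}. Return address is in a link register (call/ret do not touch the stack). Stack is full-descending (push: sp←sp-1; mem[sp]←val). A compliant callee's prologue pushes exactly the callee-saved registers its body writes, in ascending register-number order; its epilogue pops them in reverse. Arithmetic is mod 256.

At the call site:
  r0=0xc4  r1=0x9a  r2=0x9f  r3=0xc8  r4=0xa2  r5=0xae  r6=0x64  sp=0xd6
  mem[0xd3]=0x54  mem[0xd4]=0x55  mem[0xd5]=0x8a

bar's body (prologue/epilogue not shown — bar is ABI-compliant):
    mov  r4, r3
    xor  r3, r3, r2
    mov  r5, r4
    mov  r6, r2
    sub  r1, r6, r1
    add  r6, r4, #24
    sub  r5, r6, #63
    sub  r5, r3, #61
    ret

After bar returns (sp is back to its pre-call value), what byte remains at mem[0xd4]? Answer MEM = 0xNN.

prologue: push r1 → mem[0xd5]=0x9a, sp=0xd5
prologue: push r6 → mem[0xd4]=0x64, sp=0xd4
body[0] mov  r4, r3 → r4=0xc8
body[1] xor  r3, r3, r2 → r3=0x57
body[2] mov  r5, r4 → r5=0xc8
body[3] mov  r6, r2 → r6=0x9f
body[4] sub  r1, r6, r1 → r1=0x05
body[5] add  r6, r4, #24 → r6=0xe0
body[6] sub  r5, r6, #63 → r5=0xa1
body[7] sub  r5, r3, #61 → r5=0x1a
epilogue: pop r6=0x64, sp=0xd5
epilogue: pop r1=0x9a, sp=0xd6
prologue pushed ['r1', 'r6'] at ['0xd5', '0xd4']

MEM = 0x64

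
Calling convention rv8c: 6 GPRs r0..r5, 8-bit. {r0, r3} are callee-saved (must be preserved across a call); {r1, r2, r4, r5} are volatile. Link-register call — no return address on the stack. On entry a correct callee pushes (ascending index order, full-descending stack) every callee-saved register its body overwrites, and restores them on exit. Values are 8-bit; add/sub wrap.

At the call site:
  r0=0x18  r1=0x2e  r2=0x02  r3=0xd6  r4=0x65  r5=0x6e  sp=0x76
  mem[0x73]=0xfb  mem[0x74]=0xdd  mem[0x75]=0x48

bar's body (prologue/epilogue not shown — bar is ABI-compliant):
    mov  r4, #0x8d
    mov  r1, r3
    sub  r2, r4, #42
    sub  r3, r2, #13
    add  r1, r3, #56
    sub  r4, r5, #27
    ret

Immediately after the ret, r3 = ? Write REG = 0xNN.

REG = 0xd6

prologue: push r3 -> mem[0x75]=0xd6, sp=0x75
body[0] mov  r4, #0x8d -> r4=0x8d
body[1] mov  r1, r3 -> r1=0xd6
body[2] sub  r2, r4, #42 -> r2=0x63
body[3] sub  r3, r2, #13 -> r3=0x56
body[4] add  r1, r3, #56 -> r1=0x8e
body[5] sub  r4, r5, #27 -> r4=0x53
epilogue: pop r3=0xd6, sp=0x76
r3 is callee-saved -> restored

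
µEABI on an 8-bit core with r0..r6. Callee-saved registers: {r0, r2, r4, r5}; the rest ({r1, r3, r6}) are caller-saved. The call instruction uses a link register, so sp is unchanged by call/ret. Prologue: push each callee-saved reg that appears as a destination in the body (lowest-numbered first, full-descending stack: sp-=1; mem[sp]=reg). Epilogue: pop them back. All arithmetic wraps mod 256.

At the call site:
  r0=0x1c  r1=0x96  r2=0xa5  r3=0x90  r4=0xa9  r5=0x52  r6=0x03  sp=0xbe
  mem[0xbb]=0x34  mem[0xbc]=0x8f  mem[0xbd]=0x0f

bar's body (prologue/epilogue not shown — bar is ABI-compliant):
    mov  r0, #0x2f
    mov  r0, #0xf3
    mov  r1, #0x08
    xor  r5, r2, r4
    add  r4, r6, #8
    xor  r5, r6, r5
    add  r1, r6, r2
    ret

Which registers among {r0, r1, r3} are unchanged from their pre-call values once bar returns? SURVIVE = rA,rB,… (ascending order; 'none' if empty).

prologue: push r0 -> mem[0xbd]=0x1c, sp=0xbd
prologue: push r4 -> mem[0xbc]=0xa9, sp=0xbc
prologue: push r5 -> mem[0xbb]=0x52, sp=0xbb
body[0] mov  r0, #0x2f -> r0=0x2f
body[1] mov  r0, #0xf3 -> r0=0xf3
body[2] mov  r1, #0x08 -> r1=0x08
body[3] xor  r5, r2, r4 -> r5=0x0c
body[4] add  r4, r6, #8 -> r4=0x0b
body[5] xor  r5, r6, r5 -> r5=0x0f
body[6] add  r1, r6, r2 -> r1=0xa8
epilogue: pop r5=0x52, sp=0xbc
epilogue: pop r4=0xa9, sp=0xbd
epilogue: pop r0=0x1c, sp=0xbe
r0: callee-saved, written=True
r1: caller-saved, written=True
r3: caller-saved, written=False

SURVIVE = r0,r3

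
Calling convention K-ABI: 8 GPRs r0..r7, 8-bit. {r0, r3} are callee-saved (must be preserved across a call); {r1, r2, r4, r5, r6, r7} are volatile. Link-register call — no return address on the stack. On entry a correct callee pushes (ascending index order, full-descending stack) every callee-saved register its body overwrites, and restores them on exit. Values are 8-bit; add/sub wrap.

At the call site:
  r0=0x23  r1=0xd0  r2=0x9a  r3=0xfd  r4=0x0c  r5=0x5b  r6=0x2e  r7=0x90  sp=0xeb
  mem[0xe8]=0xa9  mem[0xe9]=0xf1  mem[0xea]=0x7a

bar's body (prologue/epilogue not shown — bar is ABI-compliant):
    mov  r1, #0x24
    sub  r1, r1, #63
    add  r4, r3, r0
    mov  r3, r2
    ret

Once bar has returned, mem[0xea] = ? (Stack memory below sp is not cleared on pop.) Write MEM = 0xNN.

MEM = 0xfd

prologue: push r3 -> mem[0xea]=0xfd, sp=0xea
body[0] mov  r1, #0x24 -> r1=0x24
body[1] sub  r1, r1, #63 -> r1=0xe5
body[2] add  r4, r3, r0 -> r4=0x20
body[3] mov  r3, r2 -> r3=0x9a
epilogue: pop r3=0xfd, sp=0xeb
prologue pushed ['r3'] at ['0xea']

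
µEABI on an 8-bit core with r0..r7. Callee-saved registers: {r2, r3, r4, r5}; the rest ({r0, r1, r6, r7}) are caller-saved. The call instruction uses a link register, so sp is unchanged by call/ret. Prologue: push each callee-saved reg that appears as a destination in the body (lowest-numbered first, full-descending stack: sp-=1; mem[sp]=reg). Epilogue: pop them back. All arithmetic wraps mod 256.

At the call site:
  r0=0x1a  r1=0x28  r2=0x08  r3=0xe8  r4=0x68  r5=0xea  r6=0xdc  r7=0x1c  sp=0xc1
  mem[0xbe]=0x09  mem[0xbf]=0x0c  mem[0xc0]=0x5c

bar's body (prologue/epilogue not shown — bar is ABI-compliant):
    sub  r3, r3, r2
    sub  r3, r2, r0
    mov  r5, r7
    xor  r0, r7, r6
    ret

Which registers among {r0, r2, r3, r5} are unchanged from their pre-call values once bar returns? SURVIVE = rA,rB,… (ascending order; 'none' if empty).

SURVIVE = r2,r3,r5

prologue: push r3 → mem[0xc0]=0xe8, sp=0xc0
prologue: push r5 → mem[0xbf]=0xea, sp=0xbf
body[0] sub  r3, r3, r2 → r3=0xe0
body[1] sub  r3, r2, r0 → r3=0xee
body[2] mov  r5, r7 → r5=0x1c
body[3] xor  r0, r7, r6 → r0=0xc0
epilogue: pop r5=0xea, sp=0xc0
epilogue: pop r3=0xe8, sp=0xc1
r0: caller-saved, written=True
r2: callee-saved, written=False
r3: callee-saved, written=True
r5: callee-saved, written=True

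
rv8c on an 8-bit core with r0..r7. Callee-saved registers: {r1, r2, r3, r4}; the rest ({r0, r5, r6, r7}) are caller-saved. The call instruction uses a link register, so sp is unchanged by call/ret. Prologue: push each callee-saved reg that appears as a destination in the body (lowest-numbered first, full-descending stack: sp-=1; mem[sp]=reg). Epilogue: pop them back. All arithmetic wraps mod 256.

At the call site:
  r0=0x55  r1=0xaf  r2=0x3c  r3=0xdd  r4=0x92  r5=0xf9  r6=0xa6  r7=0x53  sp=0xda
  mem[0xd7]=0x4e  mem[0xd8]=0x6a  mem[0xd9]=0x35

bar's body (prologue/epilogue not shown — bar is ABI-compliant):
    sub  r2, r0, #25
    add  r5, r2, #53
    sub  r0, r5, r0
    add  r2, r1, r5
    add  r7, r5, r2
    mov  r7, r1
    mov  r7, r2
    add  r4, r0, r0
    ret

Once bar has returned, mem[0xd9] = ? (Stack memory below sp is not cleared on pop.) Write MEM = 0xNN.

MEM = 0x3c

prologue: push r2 -> mem[0xd9]=0x3c, sp=0xd9
prologue: push r4 -> mem[0xd8]=0x92, sp=0xd8
body[0] sub  r2, r0, #25 -> r2=0x3c
body[1] add  r5, r2, #53 -> r5=0x71
body[2] sub  r0, r5, r0 -> r0=0x1c
body[3] add  r2, r1, r5 -> r2=0x20
body[4] add  r7, r5, r2 -> r7=0x91
body[5] mov  r7, r1 -> r7=0xaf
body[6] mov  r7, r2 -> r7=0x20
body[7] add  r4, r0, r0 -> r4=0x38
epilogue: pop r4=0x92, sp=0xd9
epilogue: pop r2=0x3c, sp=0xda
prologue pushed ['r2', 'r4'] at ['0xd9', '0xd8']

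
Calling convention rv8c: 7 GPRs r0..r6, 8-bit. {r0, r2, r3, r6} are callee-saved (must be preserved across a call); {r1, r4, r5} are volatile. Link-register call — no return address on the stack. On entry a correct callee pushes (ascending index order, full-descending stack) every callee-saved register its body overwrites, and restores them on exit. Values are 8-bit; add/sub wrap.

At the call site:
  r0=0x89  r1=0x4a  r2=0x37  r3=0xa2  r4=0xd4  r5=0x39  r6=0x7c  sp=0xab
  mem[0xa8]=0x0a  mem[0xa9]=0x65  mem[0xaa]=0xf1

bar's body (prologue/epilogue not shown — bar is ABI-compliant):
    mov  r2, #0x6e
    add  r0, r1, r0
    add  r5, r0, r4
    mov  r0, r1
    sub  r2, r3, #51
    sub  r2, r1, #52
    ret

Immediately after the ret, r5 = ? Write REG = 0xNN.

REG = 0xa7

prologue: push r0 → mem[0xaa]=0x89, sp=0xaa
prologue: push r2 → mem[0xa9]=0x37, sp=0xa9
body[0] mov  r2, #0x6e → r2=0x6e
body[1] add  r0, r1, r0 → r0=0xd3
body[2] add  r5, r0, r4 → r5=0xa7
body[3] mov  r0, r1 → r0=0x4a
body[4] sub  r2, r3, #51 → r2=0x6f
body[5] sub  r2, r1, #52 → r2=0x16
epilogue: pop r2=0x37, sp=0xaa
epilogue: pop r0=0x89, sp=0xab
r5 is caller-saved → body value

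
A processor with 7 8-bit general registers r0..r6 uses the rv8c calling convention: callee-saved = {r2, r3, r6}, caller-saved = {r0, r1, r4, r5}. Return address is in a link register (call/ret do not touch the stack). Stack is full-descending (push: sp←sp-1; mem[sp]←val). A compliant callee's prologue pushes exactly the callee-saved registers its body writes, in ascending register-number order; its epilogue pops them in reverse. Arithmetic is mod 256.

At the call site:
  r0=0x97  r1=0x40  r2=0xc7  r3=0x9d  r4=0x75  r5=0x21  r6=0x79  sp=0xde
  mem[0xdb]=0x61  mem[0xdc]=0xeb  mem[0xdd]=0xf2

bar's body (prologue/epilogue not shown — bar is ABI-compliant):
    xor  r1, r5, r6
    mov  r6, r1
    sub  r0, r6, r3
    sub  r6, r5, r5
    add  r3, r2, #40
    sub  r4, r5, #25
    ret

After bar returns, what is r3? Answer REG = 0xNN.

prologue: push r3 -> mem[0xdd]=0x9d, sp=0xdd
prologue: push r6 -> mem[0xdc]=0x79, sp=0xdc
body[0] xor  r1, r5, r6 -> r1=0x58
body[1] mov  r6, r1 -> r6=0x58
body[2] sub  r0, r6, r3 -> r0=0xbb
body[3] sub  r6, r5, r5 -> r6=0x00
body[4] add  r3, r2, #40 -> r3=0xef
body[5] sub  r4, r5, #25 -> r4=0x08
epilogue: pop r6=0x79, sp=0xdd
epilogue: pop r3=0x9d, sp=0xde
r3 is callee-saved -> restored

REG = 0x9d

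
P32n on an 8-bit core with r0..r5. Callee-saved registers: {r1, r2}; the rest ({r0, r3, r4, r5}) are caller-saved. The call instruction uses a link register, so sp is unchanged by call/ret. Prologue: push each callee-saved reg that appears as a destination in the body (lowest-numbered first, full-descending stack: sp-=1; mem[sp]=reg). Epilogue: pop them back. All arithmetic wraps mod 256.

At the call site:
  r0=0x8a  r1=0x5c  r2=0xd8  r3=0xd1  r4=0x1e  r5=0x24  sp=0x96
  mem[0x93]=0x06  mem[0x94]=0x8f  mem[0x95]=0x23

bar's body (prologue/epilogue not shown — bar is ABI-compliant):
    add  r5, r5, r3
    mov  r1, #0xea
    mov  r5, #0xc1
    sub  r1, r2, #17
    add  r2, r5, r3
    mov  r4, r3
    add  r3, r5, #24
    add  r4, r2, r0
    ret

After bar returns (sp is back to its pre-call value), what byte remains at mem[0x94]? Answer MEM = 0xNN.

MEM = 0xd8

prologue: push r1 -> mem[0x95]=0x5c, sp=0x95
prologue: push r2 -> mem[0x94]=0xd8, sp=0x94
body[0] add  r5, r5, r3 -> r5=0xf5
body[1] mov  r1, #0xea -> r1=0xea
body[2] mov  r5, #0xc1 -> r5=0xc1
body[3] sub  r1, r2, #17 -> r1=0xc7
body[4] add  r2, r5, r3 -> r2=0x92
body[5] mov  r4, r3 -> r4=0xd1
body[6] add  r3, r5, #24 -> r3=0xd9
body[7] add  r4, r2, r0 -> r4=0x1c
epilogue: pop r2=0xd8, sp=0x95
epilogue: pop r1=0x5c, sp=0x96
prologue pushed ['r1', 'r2'] at ['0x95', '0x94']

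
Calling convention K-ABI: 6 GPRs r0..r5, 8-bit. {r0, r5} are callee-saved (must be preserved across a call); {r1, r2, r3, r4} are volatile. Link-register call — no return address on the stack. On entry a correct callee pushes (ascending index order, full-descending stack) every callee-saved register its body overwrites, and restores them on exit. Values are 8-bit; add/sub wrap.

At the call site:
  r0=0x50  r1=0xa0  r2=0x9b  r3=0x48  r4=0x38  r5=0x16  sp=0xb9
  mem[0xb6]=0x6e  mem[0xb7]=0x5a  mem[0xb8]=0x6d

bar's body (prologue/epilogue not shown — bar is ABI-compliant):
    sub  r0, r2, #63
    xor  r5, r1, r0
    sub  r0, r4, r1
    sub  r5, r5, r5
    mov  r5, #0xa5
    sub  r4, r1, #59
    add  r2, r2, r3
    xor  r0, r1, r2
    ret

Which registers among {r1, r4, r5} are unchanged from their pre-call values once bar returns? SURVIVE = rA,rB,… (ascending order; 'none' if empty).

prologue: push r0 -> mem[0xb8]=0x50, sp=0xb8
prologue: push r5 -> mem[0xb7]=0x16, sp=0xb7
body[0] sub  r0, r2, #63 -> r0=0x5c
body[1] xor  r5, r1, r0 -> r5=0xfc
body[2] sub  r0, r4, r1 -> r0=0x98
body[3] sub  r5, r5, r5 -> r5=0x00
body[4] mov  r5, #0xa5 -> r5=0xa5
body[5] sub  r4, r1, #59 -> r4=0x65
body[6] add  r2, r2, r3 -> r2=0xe3
body[7] xor  r0, r1, r2 -> r0=0x43
epilogue: pop r5=0x16, sp=0xb8
epilogue: pop r0=0x50, sp=0xb9
r1: caller-saved, written=False
r4: caller-saved, written=True
r5: callee-saved, written=True

SURVIVE = r1,r5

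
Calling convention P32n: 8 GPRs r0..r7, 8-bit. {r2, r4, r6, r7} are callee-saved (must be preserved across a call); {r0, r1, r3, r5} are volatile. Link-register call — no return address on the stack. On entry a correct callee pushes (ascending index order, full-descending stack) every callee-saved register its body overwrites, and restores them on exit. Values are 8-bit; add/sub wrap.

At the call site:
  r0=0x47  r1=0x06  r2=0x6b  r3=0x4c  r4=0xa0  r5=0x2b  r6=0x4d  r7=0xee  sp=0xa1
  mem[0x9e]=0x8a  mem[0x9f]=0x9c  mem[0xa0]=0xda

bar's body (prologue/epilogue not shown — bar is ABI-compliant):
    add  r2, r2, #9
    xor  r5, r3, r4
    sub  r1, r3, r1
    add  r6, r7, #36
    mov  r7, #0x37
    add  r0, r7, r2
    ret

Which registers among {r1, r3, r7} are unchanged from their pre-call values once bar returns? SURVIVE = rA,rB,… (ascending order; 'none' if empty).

SURVIVE = r3,r7

prologue: push r2 → mem[0xa0]=0x6b, sp=0xa0
prologue: push r6 → mem[0x9f]=0x4d, sp=0x9f
prologue: push r7 → mem[0x9e]=0xee, sp=0x9e
body[0] add  r2, r2, #9 → r2=0x74
body[1] xor  r5, r3, r4 → r5=0xec
body[2] sub  r1, r3, r1 → r1=0x46
body[3] add  r6, r7, #36 → r6=0x12
body[4] mov  r7, #0x37 → r7=0x37
body[5] add  r0, r7, r2 → r0=0xab
epilogue: pop r7=0xee, sp=0x9f
epilogue: pop r6=0x4d, sp=0xa0
epilogue: pop r2=0x6b, sp=0xa1
r1: caller-saved, written=True
r3: caller-saved, written=False
r7: callee-saved, written=True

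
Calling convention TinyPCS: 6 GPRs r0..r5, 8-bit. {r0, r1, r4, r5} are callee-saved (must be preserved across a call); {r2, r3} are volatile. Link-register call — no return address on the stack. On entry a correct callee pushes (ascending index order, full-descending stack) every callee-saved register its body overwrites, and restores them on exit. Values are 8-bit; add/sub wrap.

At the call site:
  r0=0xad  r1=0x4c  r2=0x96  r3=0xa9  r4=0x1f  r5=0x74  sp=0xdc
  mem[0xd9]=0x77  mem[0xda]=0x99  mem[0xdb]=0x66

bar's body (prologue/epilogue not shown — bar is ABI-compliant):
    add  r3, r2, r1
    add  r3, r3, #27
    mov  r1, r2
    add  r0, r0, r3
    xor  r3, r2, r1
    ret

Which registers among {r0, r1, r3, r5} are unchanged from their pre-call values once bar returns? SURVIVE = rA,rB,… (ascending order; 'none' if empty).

prologue: push r0 -> mem[0xdb]=0xad, sp=0xdb
prologue: push r1 -> mem[0xda]=0x4c, sp=0xda
body[0] add  r3, r2, r1 -> r3=0xe2
body[1] add  r3, r3, #27 -> r3=0xfd
body[2] mov  r1, r2 -> r1=0x96
body[3] add  r0, r0, r3 -> r0=0xaa
body[4] xor  r3, r2, r1 -> r3=0x00
epilogue: pop r1=0x4c, sp=0xdb
epilogue: pop r0=0xad, sp=0xdc
r0: callee-saved, written=True
r1: callee-saved, written=True
r3: caller-saved, written=True
r5: callee-saved, written=False

SURVIVE = r0,r1,r5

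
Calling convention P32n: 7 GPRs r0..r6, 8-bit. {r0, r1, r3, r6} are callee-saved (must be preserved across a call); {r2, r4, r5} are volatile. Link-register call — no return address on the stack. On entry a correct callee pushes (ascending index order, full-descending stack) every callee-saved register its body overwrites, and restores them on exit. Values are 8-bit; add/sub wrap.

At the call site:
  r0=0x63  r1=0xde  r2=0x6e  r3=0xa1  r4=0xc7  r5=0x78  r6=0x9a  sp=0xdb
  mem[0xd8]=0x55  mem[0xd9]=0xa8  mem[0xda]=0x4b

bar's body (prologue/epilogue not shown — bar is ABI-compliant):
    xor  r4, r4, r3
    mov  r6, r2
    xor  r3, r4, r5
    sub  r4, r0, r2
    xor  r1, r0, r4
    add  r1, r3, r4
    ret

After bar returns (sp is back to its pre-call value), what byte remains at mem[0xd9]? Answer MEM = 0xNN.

prologue: push r1 -> mem[0xda]=0xde, sp=0xda
prologue: push r3 -> mem[0xd9]=0xa1, sp=0xd9
prologue: push r6 -> mem[0xd8]=0x9a, sp=0xd8
body[0] xor  r4, r4, r3 -> r4=0x66
body[1] mov  r6, r2 -> r6=0x6e
body[2] xor  r3, r4, r5 -> r3=0x1e
body[3] sub  r4, r0, r2 -> r4=0xf5
body[4] xor  r1, r0, r4 -> r1=0x96
body[5] add  r1, r3, r4 -> r1=0x13
epilogue: pop r6=0x9a, sp=0xd9
epilogue: pop r3=0xa1, sp=0xda
epilogue: pop r1=0xde, sp=0xdb
prologue pushed ['r1', 'r3', 'r6'] at ['0xda', '0xd9', '0xd8']

MEM = 0xa1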